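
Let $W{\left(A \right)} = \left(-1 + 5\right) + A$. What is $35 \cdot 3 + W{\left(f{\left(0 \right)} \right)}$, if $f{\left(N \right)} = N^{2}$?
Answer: $109$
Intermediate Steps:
$W{\left(A \right)} = 4 + A$
$35 \cdot 3 + W{\left(f{\left(0 \right)} \right)} = 35 \cdot 3 + \left(4 + 0^{2}\right) = 105 + \left(4 + 0\right) = 105 + 4 = 109$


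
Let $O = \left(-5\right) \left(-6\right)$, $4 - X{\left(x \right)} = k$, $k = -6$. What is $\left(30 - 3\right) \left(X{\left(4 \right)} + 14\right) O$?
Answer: $19440$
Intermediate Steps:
$X{\left(x \right)} = 10$ ($X{\left(x \right)} = 4 - -6 = 4 + 6 = 10$)
$O = 30$
$\left(30 - 3\right) \left(X{\left(4 \right)} + 14\right) O = \left(30 - 3\right) \left(10 + 14\right) 30 = 27 \cdot 24 \cdot 30 = 648 \cdot 30 = 19440$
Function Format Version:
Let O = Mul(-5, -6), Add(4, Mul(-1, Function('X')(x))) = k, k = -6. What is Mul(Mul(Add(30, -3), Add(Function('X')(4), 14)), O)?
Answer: 19440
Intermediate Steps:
Function('X')(x) = 10 (Function('X')(x) = Add(4, Mul(-1, -6)) = Add(4, 6) = 10)
O = 30
Mul(Mul(Add(30, -3), Add(Function('X')(4), 14)), O) = Mul(Mul(Add(30, -3), Add(10, 14)), 30) = Mul(Mul(27, 24), 30) = Mul(648, 30) = 19440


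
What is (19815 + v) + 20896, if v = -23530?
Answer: 17181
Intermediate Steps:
(19815 + v) + 20896 = (19815 - 23530) + 20896 = -3715 + 20896 = 17181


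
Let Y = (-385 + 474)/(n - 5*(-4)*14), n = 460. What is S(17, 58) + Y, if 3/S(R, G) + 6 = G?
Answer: 428/2405 ≈ 0.17796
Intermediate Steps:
S(R, G) = 3/(-6 + G)
Y = 89/740 (Y = (-385 + 474)/(460 - 5*(-4)*14) = 89/(460 + 20*14) = 89/(460 + 280) = 89/740 ≈ 0.12027)
S(17, 58) + Y = 3/(-6 + 58) + 89/740 = 3/52 + 89/740 = 428/2405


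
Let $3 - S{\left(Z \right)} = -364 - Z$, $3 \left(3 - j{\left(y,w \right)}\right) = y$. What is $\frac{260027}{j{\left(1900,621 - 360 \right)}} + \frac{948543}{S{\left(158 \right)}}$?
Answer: $\frac{461384096}{330925} \approx 1394.2$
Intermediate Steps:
$j{\left(y,w \right)} = 3 - \frac{y}{3}$
$S{\left(Z \right)} = 367 + Z$ ($S{\left(Z \right)} = 3 - \left(-364 - Z\right) = 3 + \left(364 + Z\right) = 367 + Z$)
$\frac{260027}{j{\left(1900,621 - 360 \right)}} + \frac{948543}{S{\left(158 \right)}} = \frac{260027}{3 - \frac{1900}{3}} + \frac{948543}{367 + 158} = \frac{260027}{3 - \frac{1900}{3}} + \frac{948543}{525} = \frac{260027}{- \frac{1891}{3}} + 948543 \cdot \frac{1}{525} = 260027 \left(- \frac{3}{1891}\right) + \frac{316181}{175} = - \frac{780081}{1891} + \frac{316181}{175} = \frac{461384096}{330925}$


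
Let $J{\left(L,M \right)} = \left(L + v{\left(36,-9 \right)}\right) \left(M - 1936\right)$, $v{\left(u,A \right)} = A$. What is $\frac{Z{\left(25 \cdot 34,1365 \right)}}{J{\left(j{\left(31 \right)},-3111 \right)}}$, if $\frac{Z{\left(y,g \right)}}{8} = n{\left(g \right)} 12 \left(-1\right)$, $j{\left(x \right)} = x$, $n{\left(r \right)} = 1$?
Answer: $\frac{48}{55517} \approx 0.0008646$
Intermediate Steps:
$Z{\left(y,g \right)} = -96$ ($Z{\left(y,g \right)} = 8 \cdot 1 \cdot 12 \left(-1\right) = 8 \cdot 12 \left(-1\right) = 8 \left(-12\right) = -96$)
$J{\left(L,M \right)} = \left(-1936 + M\right) \left(-9 + L\right)$ ($J{\left(L,M \right)} = \left(L - 9\right) \left(M - 1936\right) = \left(-9 + L\right) \left(-1936 + M\right) = \left(-1936 + M\right) \left(-9 + L\right)$)
$\frac{Z{\left(25 \cdot 34,1365 \right)}}{J{\left(j{\left(31 \right)},-3111 \right)}} = - \frac{96}{17424 - 60016 - -27999 + 31 \left(-3111\right)} = - \frac{96}{17424 - 60016 + 27999 - 96441} = - \frac{96}{-111034} = \left(-96\right) \left(- \frac{1}{111034}\right) = \frac{48}{55517}$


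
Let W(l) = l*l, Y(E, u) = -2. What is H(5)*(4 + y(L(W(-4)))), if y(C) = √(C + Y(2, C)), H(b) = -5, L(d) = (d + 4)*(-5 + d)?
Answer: -20 - 5*√218 ≈ -93.824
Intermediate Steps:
W(l) = l²
L(d) = (-5 + d)*(4 + d) (L(d) = (4 + d)*(-5 + d) = (-5 + d)*(4 + d))
y(C) = √(-2 + C) (y(C) = √(C - 2) = √(-2 + C))
H(5)*(4 + y(L(W(-4)))) = -5*(4 + √(-2 + (-20 + ((-4)²)² - 1*(-4)²))) = -5*(4 + √(-2 + (-20 + 16² - 1*16))) = -5*(4 + √(-2 + (-20 + 256 - 16))) = -5*(4 + √(-2 + 220)) = -5*(4 + √218) = -20 - 5*√218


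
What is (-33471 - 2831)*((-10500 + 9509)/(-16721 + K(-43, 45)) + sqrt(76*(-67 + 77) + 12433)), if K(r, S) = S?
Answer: -17987641/8338 - 36302*sqrt(13193) ≈ -4.1718e+6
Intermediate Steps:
(-33471 - 2831)*((-10500 + 9509)/(-16721 + K(-43, 45)) + sqrt(76*(-67 + 77) + 12433)) = (-33471 - 2831)*((-10500 + 9509)/(-16721 + 45) + sqrt(76*(-67 + 77) + 12433)) = -36302*(-991/(-16676) + sqrt(76*10 + 12433)) = -36302*(-991*(-1/16676) + sqrt(760 + 12433)) = -36302*(991/16676 + sqrt(13193)) = -17987641/8338 - 36302*sqrt(13193)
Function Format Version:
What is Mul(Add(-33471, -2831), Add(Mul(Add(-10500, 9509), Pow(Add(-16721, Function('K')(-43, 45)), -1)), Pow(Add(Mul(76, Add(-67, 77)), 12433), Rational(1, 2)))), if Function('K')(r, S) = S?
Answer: Add(Rational(-17987641, 8338), Mul(-36302, Pow(13193, Rational(1, 2)))) ≈ -4.1718e+6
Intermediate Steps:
Mul(Add(-33471, -2831), Add(Mul(Add(-10500, 9509), Pow(Add(-16721, Function('K')(-43, 45)), -1)), Pow(Add(Mul(76, Add(-67, 77)), 12433), Rational(1, 2)))) = Mul(Add(-33471, -2831), Add(Mul(Add(-10500, 9509), Pow(Add(-16721, 45), -1)), Pow(Add(Mul(76, Add(-67, 77)), 12433), Rational(1, 2)))) = Mul(-36302, Add(Mul(-991, Pow(-16676, -1)), Pow(Add(Mul(76, 10), 12433), Rational(1, 2)))) = Mul(-36302, Add(Mul(-991, Rational(-1, 16676)), Pow(Add(760, 12433), Rational(1, 2)))) = Mul(-36302, Add(Rational(991, 16676), Pow(13193, Rational(1, 2)))) = Add(Rational(-17987641, 8338), Mul(-36302, Pow(13193, Rational(1, 2))))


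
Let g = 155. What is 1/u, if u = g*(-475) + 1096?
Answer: -1/72529 ≈ -1.3788e-5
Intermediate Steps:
u = -72529 (u = 155*(-475) + 1096 = -73625 + 1096 = -72529)
1/u = 1/(-72529) = -1/72529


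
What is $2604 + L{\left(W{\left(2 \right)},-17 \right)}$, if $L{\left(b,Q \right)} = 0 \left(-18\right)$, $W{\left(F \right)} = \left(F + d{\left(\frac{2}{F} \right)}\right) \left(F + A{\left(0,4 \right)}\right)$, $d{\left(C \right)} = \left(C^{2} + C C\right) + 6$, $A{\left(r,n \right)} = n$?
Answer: $2604$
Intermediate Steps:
$d{\left(C \right)} = 6 + 2 C^{2}$ ($d{\left(C \right)} = \left(C^{2} + C^{2}\right) + 6 = 2 C^{2} + 6 = 6 + 2 C^{2}$)
$W{\left(F \right)} = \left(4 + F\right) \left(6 + F + \frac{8}{F^{2}}\right)$ ($W{\left(F \right)} = \left(F + \left(6 + 2 \left(\frac{2}{F}\right)^{2}\right)\right) \left(F + 4\right) = \left(F + \left(6 + 2 \frac{4}{F^{2}}\right)\right) \left(4 + F\right) = \left(F + \left(6 + \frac{8}{F^{2}}\right)\right) \left(4 + F\right) = \left(6 + F + \frac{8}{F^{2}}\right) \left(4 + F\right) = \left(4 + F\right) \left(6 + F + \frac{8}{F^{2}}\right)$)
$L{\left(b,Q \right)} = 0$
$2604 + L{\left(W{\left(2 \right)},-17 \right)} = 2604 + 0 = 2604$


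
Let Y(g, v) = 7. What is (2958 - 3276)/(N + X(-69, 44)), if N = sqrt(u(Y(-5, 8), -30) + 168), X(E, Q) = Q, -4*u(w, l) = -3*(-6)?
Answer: -27984/3545 + 318*sqrt(654)/3545 ≈ -5.5999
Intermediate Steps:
u(w, l) = -9/2 (u(w, l) = -(-3)*(-6)/4 = -1/4*18 = -9/2)
N = sqrt(654)/2 (N = sqrt(-9/2 + 168) = sqrt(327/2) = sqrt(654)/2 ≈ 12.787)
(2958 - 3276)/(N + X(-69, 44)) = (2958 - 3276)/(sqrt(654)/2 + 44) = -318/(44 + sqrt(654)/2)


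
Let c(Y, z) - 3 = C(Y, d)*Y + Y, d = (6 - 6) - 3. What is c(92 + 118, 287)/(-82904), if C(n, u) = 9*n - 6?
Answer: -395853/82904 ≈ -4.7748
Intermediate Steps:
d = -3 (d = 0 - 3 = -3)
C(n, u) = -6 + 9*n
c(Y, z) = 3 + Y + Y*(-6 + 9*Y) (c(Y, z) = 3 + ((-6 + 9*Y)*Y + Y) = 3 + (Y*(-6 + 9*Y) + Y) = 3 + (Y + Y*(-6 + 9*Y)) = 3 + Y + Y*(-6 + 9*Y))
c(92 + 118, 287)/(-82904) = (3 - 5*(92 + 118) + 9*(92 + 118)²)/(-82904) = (3 - 5*210 + 9*210²)*(-1/82904) = (3 - 1050 + 9*44100)*(-1/82904) = (3 - 1050 + 396900)*(-1/82904) = 395853*(-1/82904) = -395853/82904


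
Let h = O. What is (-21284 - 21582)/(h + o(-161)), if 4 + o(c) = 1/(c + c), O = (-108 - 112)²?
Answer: -13802852/15583511 ≈ -0.88573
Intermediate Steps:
O = 48400 (O = (-220)² = 48400)
o(c) = -4 + 1/(2*c) (o(c) = -4 + 1/(c + c) = -4 + 1/(2*c))
h = 48400
(-21284 - 21582)/(h + o(-161)) = (-21284 - 21582)/(48400 + (-4 + (½)/(-161))) = -42866/(48400 + (-4 + (½)*(-1/161))) = -42866/(48400 + (-4 - 1/322)) = -42866/(48400 - 1289/322) = -42866/15583511/322 = -42866*322/15583511 = -13802852/15583511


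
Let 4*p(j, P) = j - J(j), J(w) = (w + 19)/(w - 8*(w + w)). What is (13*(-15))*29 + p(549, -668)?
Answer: -181754117/32940 ≈ -5517.7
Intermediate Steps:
J(w) = -(19 + w)/(15*w) (J(w) = (19 + w)/(w - 16*w) = (19 + w)/((-15*w)) = (19 + w)*(-1/(15*w)) = -(19 + w)/(15*w))
p(j, P) = j/4 - (-19 - j)/(60*j) (p(j, P) = (j - (-19 - j)/(15*j))/4 = j/4 - (-19 - j)/(60*j))
(13*(-15))*29 + p(549, -668) = (13*(-15))*29 + (1/60)*(19 + 549 + 15*549**2)/549 = -195*29 + (1/60)*(1/549)*(19 + 549 + 15*301401) = -5655 + (1/60)*(1/549)*(19 + 549 + 4521015) = -5655 + (1/60)*(1/549)*4521583 = -5655 + 4521583/32940 = -181754117/32940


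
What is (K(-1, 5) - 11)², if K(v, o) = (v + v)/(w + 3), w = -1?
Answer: 144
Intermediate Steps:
K(v, o) = v (K(v, o) = (v + v)/(-1 + 3) = (2*v)/2 = (2*v)*(½) = v)
(K(-1, 5) - 11)² = (-1 - 11)² = (-12)² = 144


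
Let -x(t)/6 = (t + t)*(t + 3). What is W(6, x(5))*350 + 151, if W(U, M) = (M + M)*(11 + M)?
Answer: 157584151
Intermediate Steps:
x(t) = -12*t*(3 + t) (x(t) = -6*(t + t)*(t + 3) = -6*2*t*(3 + t) = -12*t*(3 + t))
W(U, M) = 2*M*(11 + M) (W(U, M) = (2*M)*(11 + M) = 2*M*(11 + M))
W(6, x(5))*350 + 151 = (2*(-12*5*(3 + 5))*(11 - 12*5*(3 + 5)))*350 + 151 = (2*(-12*5*8)*(11 - 12*5*8))*350 + 151 = (2*(-480)*(11 - 480))*350 + 151 = (2*(-480)*(-469))*350 + 151 = 450240*350 + 151 = 157584000 + 151 = 157584151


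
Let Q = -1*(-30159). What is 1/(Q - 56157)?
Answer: -1/25998 ≈ -3.8464e-5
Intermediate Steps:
Q = 30159
1/(Q - 56157) = 1/(30159 - 56157) = 1/(-25998) = -1/25998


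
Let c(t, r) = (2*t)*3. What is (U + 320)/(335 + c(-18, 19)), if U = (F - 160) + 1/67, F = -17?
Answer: 9582/15209 ≈ 0.63002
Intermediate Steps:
c(t, r) = 6*t
U = -11858/67 (U = (-17 - 160) + 1/67 = -177 + 1/67 = -11858/67 ≈ -176.99)
(U + 320)/(335 + c(-18, 19)) = (-11858/67 + 320)/(335 + 6*(-18)) = 9582/(67*(335 - 108)) = (9582/67)/227 = (9582/67)*(1/227) = 9582/15209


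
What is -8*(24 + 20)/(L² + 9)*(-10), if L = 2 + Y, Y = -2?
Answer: 3520/9 ≈ 391.11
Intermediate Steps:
L = 0 (L = 2 - 2 = 0)
-8*(24 + 20)/(L² + 9)*(-10) = -8*(24 + 20)/(0² + 9)*(-10) = -352/(0 + 9)*(-10) = -352/9*(-10) = 3520/9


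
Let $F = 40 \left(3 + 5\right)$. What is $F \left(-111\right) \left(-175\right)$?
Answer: $6216000$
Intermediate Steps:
$F = 320$ ($F = 40 \cdot 8 = 320$)
$F \left(-111\right) \left(-175\right) = 320 \left(-111\right) \left(-175\right) = \left(-35520\right) \left(-175\right) = 6216000$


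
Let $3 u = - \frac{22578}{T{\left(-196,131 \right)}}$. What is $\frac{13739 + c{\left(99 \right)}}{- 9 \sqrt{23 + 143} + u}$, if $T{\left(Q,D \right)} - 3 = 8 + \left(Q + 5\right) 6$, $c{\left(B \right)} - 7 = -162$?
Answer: $- \frac{58017331920}{8632416337} - \frac{78746617800 \sqrt{166}}{8632416337} \approx -124.25$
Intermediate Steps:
$c{\left(B \right)} = -155$ ($c{\left(B \right)} = 7 - 162 = -155$)
$T{\left(Q,D \right)} = 41 + 6 Q$ ($T{\left(Q,D \right)} = 3 + \left(8 + \left(Q + 5\right) 6\right) = 3 + \left(8 + \left(5 + Q\right) 6\right) = 3 + \left(8 + \left(30 + 6 Q\right)\right) = 3 + \left(38 + 6 Q\right) = 41 + 6 Q$)
$u = \frac{7526}{1135}$ ($u = \frac{\left(-22578\right) \frac{1}{41 + 6 \left(-196\right)}}{3} = \frac{\left(-22578\right) \frac{1}{41 - 1176}}{3} = \frac{\left(-22578\right) \frac{1}{-1135}}{3} = \frac{\left(-22578\right) \left(- \frac{1}{1135}\right)}{3} = \frac{1}{3} \cdot \frac{22578}{1135} = \frac{7526}{1135} \approx 6.6308$)
$\frac{13739 + c{\left(99 \right)}}{- 9 \sqrt{23 + 143} + u} = \frac{13739 - 155}{- 9 \sqrt{23 + 143} + \frac{7526}{1135}} = \frac{13584}{- 9 \sqrt{166} + \frac{7526}{1135}} = \frac{13584}{\frac{7526}{1135} - 9 \sqrt{166}}$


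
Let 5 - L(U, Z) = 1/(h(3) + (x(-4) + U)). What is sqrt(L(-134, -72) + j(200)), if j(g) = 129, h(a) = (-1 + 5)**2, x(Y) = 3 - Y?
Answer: 5*sqrt(66045)/111 ≈ 11.576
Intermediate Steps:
h(a) = 16 (h(a) = 4**2 = 16)
L(U, Z) = 5 - 1/(23 + U) (L(U, Z) = 5 - 1/(16 + ((3 - 1*(-4)) + U)) = 5 - 1/(16 + ((3 + 4) + U)) = 5 - 1/(16 + (7 + U)) = 5 - 1/(23 + U))
sqrt(L(-134, -72) + j(200)) = sqrt((114 + 5*(-134))/(23 - 134) + 129) = sqrt((114 - 670)/(-111) + 129) = sqrt(-1/111*(-556) + 129) = sqrt(556/111 + 129) = sqrt(14875/111) = 5*sqrt(66045)/111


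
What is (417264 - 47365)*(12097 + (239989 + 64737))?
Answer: 117192510877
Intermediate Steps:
(417264 - 47365)*(12097 + (239989 + 64737)) = 369899*(12097 + 304726) = 369899*316823 = 117192510877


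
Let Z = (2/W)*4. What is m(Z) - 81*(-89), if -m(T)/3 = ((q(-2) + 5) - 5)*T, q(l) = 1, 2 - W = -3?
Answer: 36021/5 ≈ 7204.2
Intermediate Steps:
W = 5 (W = 2 - 1*(-3) = 2 + 3 = 5)
Z = 8/5 (Z = (2/5)*4 = ((⅕)*2)*4 = (⅖)*4 = 8/5 ≈ 1.6000)
m(T) = -3*T (m(T) = -3*((1 + 5) - 5)*T = -3*(6 - 5)*T = -3*T)
m(Z) - 81*(-89) = -3*8/5 - 81*(-89) = -24/5 + 7209 = 36021/5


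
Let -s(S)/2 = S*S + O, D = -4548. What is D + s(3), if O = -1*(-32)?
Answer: -4630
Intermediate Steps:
O = 32
s(S) = -64 - 2*S**2 (s(S) = -2*(S*S + 32) = -2*(S**2 + 32) = -2*(32 + S**2) = -64 - 2*S**2)
D + s(3) = -4548 + (-64 - 2*3**2) = -4548 + (-64 - 2*9) = -4548 + (-64 - 18) = -4548 - 82 = -4630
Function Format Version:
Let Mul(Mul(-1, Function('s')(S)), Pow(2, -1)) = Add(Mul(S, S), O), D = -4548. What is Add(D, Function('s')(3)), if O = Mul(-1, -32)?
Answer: -4630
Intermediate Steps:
O = 32
Function('s')(S) = Add(-64, Mul(-2, Pow(S, 2))) (Function('s')(S) = Mul(-2, Add(Mul(S, S), 32)) = Mul(-2, Add(Pow(S, 2), 32)) = Mul(-2, Add(32, Pow(S, 2))) = Add(-64, Mul(-2, Pow(S, 2))))
Add(D, Function('s')(3)) = Add(-4548, Add(-64, Mul(-2, Pow(3, 2)))) = Add(-4548, Add(-64, Mul(-2, 9))) = Add(-4548, Add(-64, -18)) = Add(-4548, -82) = -4630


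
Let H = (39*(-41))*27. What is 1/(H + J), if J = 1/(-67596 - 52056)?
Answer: -119652/5165735797 ≈ -2.3163e-5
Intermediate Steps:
J = -1/119652 (J = 1/(-119652) = -1/119652 ≈ -8.3576e-6)
H = -43173 (H = -1599*27 = -43173)
1/(H + J) = 1/(-43173 - 1/119652) = 1/(-5165735797/119652) = -119652/5165735797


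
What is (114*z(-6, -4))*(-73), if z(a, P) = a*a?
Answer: -299592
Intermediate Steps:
z(a, P) = a**2
(114*z(-6, -4))*(-73) = (114*(-6)**2)*(-73) = (114*36)*(-73) = 4104*(-73) = -299592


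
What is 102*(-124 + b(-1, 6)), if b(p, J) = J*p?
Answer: -13260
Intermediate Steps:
102*(-124 + b(-1, 6)) = 102*(-124 + 6*(-1)) = 102*(-124 - 6) = 102*(-130) = -13260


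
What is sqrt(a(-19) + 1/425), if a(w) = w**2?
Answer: sqrt(2608242)/85 ≈ 19.000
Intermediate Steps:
sqrt(a(-19) + 1/425) = sqrt((-19)**2 + 1/425) = sqrt(361 + 1/425) = sqrt(153426/425) = sqrt(2608242)/85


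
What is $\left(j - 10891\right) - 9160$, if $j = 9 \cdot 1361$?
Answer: $-7802$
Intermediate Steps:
$j = 12249$
$\left(j - 10891\right) - 9160 = \left(12249 - 10891\right) - 9160 = 1358 - 9160 = -7802$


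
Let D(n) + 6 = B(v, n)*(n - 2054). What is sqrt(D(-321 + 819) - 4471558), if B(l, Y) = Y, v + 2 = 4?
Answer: 2*I*sqrt(1311613) ≈ 2290.5*I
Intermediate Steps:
v = 2 (v = -2 + 4 = 2)
D(n) = -6 + n*(-2054 + n) (D(n) = -6 + n*(n - 2054) = -6 + n*(-2054 + n))
sqrt(D(-321 + 819) - 4471558) = sqrt((-6 + (-321 + 819)**2 - 2054*(-321 + 819)) - 4471558) = sqrt((-6 + 498**2 - 2054*498) - 4471558) = sqrt((-6 + 248004 - 1022892) - 4471558) = sqrt(-774894 - 4471558) = sqrt(-5246452) = 2*I*sqrt(1311613)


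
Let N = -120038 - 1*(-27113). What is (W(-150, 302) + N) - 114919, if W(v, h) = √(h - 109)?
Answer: -207844 + √193 ≈ -2.0783e+5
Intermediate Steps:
N = -92925 (N = -120038 + 27113 = -92925)
W(v, h) = √(-109 + h)
(W(-150, 302) + N) - 114919 = (√(-109 + 302) - 92925) - 114919 = (√193 - 92925) - 114919 = (-92925 + √193) - 114919 = -207844 + √193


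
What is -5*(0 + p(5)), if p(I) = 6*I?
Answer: -150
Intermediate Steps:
-5*(0 + p(5)) = -5*(0 + 6*5) = -5*(0 + 30) = -5*30 = -150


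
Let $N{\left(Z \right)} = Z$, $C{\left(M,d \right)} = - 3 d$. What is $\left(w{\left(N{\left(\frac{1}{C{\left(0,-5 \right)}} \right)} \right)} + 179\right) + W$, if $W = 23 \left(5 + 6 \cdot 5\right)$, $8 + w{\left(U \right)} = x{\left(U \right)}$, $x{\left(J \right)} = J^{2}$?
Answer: $\frac{219601}{225} \approx 976.0$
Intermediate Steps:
$w{\left(U \right)} = -8 + U^{2}$
$W = 805$ ($W = 23 \left(5 + 30\right) = 23 \cdot 35 = 805$)
$\left(w{\left(N{\left(\frac{1}{C{\left(0,-5 \right)}} \right)} \right)} + 179\right) + W = \left(\left(-8 + \left(\frac{1}{\left(-3\right) \left(-5\right)}\right)^{2}\right) + 179\right) + 805 = \left(\left(-8 + \left(\frac{1}{15}\right)^{2}\right) + 179\right) + 805 = \left(\left(-8 + \frac{1}{225}\right) + 179\right) + 805 = \left(- \frac{1799}{225} + 179\right) + 805 = \frac{38476}{225} + 805 = \frac{219601}{225}$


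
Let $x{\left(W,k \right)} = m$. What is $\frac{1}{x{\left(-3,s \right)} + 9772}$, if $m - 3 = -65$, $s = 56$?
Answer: $\frac{1}{9710} \approx 0.00010299$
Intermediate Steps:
$m = -62$ ($m = 3 - 65 = -62$)
$x{\left(W,k \right)} = -62$
$\frac{1}{x{\left(-3,s \right)} + 9772} = \frac{1}{-62 + 9772} = \frac{1}{9710}$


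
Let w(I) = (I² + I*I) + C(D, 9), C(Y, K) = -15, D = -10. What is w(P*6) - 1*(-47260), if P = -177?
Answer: 2302933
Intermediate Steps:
w(I) = -15 + 2*I² (w(I) = (I² + I*I) - 15 = (I² + I²) - 15 = 2*I² - 15 = -15 + 2*I²)
w(P*6) - 1*(-47260) = (-15 + 2*(-177*6)²) - 1*(-47260) = (-15 + 2*(-1062)²) + 47260 = (-15 + 2*1127844) + 47260 = (-15 + 2255688) + 47260 = 2255673 + 47260 = 2302933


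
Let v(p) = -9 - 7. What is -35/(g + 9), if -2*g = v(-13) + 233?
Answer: 70/199 ≈ 0.35176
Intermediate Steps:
v(p) = -16
g = -217/2 (g = -(-16 + 233)/2 = -1/2*217 = -217/2 ≈ -108.50)
-35/(g + 9) = -35/(-217/2 + 9) = -35/(-199/2) = -35*(-2/199) = 70/199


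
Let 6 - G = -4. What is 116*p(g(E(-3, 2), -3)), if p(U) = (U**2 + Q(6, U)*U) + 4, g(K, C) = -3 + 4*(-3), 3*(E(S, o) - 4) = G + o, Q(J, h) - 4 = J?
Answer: 9164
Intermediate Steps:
Q(J, h) = 4 + J
G = 10 (G = 6 - 1*(-4) = 6 + 4 = 10)
E(S, o) = 22/3 + o/3 (E(S, o) = 4 + (10 + o)/3 = 4 + (10/3 + o/3) = 22/3 + o/3)
g(K, C) = -15 (g(K, C) = -3 - 12 = -15)
p(U) = 4 + U**2 + 10*U (p(U) = (U**2 + (4 + 6)*U) + 4 = (U**2 + 10*U) + 4 = 4 + U**2 + 10*U)
116*p(g(E(-3, 2), -3)) = 116*(4 + (-15)**2 + 10*(-15)) = 116*(4 + 225 - 150) = 116*79 = 9164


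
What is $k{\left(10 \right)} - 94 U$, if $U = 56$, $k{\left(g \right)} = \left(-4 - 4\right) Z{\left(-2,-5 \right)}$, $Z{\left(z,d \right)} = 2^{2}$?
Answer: $-5296$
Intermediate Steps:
$Z{\left(z,d \right)} = 4$
$k{\left(g \right)} = -32$ ($k{\left(g \right)} = \left(-4 - 4\right) 4 = \left(-8\right) 4 = -32$)
$k{\left(10 \right)} - 94 U = -32 - 5264 = -5296$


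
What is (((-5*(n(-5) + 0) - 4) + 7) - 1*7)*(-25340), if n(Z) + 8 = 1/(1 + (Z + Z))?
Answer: -8336860/9 ≈ -9.2632e+5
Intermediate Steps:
n(Z) = -8 + 1/(1 + 2*Z) (n(Z) = -8 + 1/(1 + (Z + Z)) = -8 + 1/(1 + 2*Z))
(((-5*(n(-5) + 0) - 4) + 7) - 1*7)*(-25340) = (((-5*((-7 - 16*(-5))/(1 + 2*(-5)) + 0) - 4) + 7) - 1*7)*(-25340) = (((-5*((-7 + 80)/(1 - 10) + 0) - 4) + 7) - 7)*(-25340) = (((-5*(73/(-9) + 0) - 4) + 7) - 7)*(-25340) = (((-5*(-1/9*73 + 0) - 4) + 7) - 7)*(-25340) = (((-5*(-73/9 + 0) - 4) + 7) - 7)*(-25340) = (((-5*(-73/9) - 4) + 7) - 7)*(-25340) = (((365/9 - 4) + 7) - 7)*(-25340) = ((329/9 + 7) - 7)*(-25340) = (392/9 - 7)*(-25340) = (329/9)*(-25340) = -8336860/9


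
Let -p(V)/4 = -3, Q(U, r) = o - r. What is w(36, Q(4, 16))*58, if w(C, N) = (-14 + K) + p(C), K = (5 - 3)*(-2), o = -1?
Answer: -348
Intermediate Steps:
Q(U, r) = -1 - r
p(V) = 12 (p(V) = -4*(-3) = 12)
K = -4 (K = 2*(-2) = -4)
w(C, N) = -6 (w(C, N) = (-14 - 4) + 12 = -18 + 12 = -6)
w(36, Q(4, 16))*58 = -6*58 = -348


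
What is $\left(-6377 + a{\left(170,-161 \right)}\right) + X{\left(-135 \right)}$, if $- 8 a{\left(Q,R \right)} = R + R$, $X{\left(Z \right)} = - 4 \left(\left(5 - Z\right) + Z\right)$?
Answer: $- \frac{25427}{4} \approx -6356.8$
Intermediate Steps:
$X{\left(Z \right)} = -20$ ($X{\left(Z \right)} = \left(-4\right) 5 = -20$)
$a{\left(Q,R \right)} = - \frac{R}{4}$ ($a{\left(Q,R \right)} = - \frac{R + R}{8} = - \frac{2 R}{8} = - \frac{R}{4}$)
$\left(-6377 + a{\left(170,-161 \right)}\right) + X{\left(-135 \right)} = \left(-6377 - - \frac{161}{4}\right) - 20 = \left(-6377 + \frac{161}{4}\right) - 20 = - \frac{25347}{4} - 20 = - \frac{25427}{4}$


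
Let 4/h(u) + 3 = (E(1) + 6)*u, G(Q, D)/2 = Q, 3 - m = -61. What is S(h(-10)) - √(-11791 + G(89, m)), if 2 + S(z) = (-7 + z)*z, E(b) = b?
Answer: -8598/5329 - 7*I*√237 ≈ -1.6134 - 107.76*I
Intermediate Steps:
m = 64 (m = 3 - 1*(-61) = 3 + 61 = 64)
G(Q, D) = 2*Q
h(u) = 4/(-3 + 7*u) (h(u) = 4/(-3 + (1 + 6)*u) = 4/(-3 + 7*u))
S(z) = -2 + z*(-7 + z) (S(z) = -2 + (-7 + z)*z = -2 + z*(-7 + z))
S(h(-10)) - √(-11791 + G(89, m)) = (-2 + (4/(-3 + 7*(-10)))² - 28/(-3 + 7*(-10))) - √(-11791 + 2*89) = (-2 + (4/(-3 - 70))² - 28/(-3 - 70)) - √(-11791 + 178) = (-2 + (4/(-73))² - 28/(-73)) - √(-11613) = (-2 + (4*(-1/73))² - 28*(-1)/73) - 7*I*√237 = (-2 + (-4/73)² - 7*(-4/73)) - 7*I*√237 = (-2 + 16/5329 + 28/73) - 7*I*√237 = -8598/5329 - 7*I*√237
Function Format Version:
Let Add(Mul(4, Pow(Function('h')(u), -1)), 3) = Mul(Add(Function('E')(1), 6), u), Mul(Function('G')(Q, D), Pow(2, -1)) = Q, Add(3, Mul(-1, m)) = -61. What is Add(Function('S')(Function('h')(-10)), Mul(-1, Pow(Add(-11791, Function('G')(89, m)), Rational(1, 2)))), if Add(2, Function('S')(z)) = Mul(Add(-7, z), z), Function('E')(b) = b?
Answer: Add(Rational(-8598, 5329), Mul(-7, I, Pow(237, Rational(1, 2)))) ≈ Add(-1.6134, Mul(-107.76, I))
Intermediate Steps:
m = 64 (m = Add(3, Mul(-1, -61)) = Add(3, 61) = 64)
Function('G')(Q, D) = Mul(2, Q)
Function('h')(u) = Mul(4, Pow(Add(-3, Mul(7, u)), -1)) (Function('h')(u) = Mul(4, Pow(Add(-3, Mul(Add(1, 6), u)), -1)) = Mul(4, Pow(Add(-3, Mul(7, u)), -1)))
Function('S')(z) = Add(-2, Mul(z, Add(-7, z))) (Function('S')(z) = Add(-2, Mul(Add(-7, z), z)) = Add(-2, Mul(z, Add(-7, z))))
Add(Function('S')(Function('h')(-10)), Mul(-1, Pow(Add(-11791, Function('G')(89, m)), Rational(1, 2)))) = Add(Add(-2, Pow(Mul(4, Pow(Add(-3, Mul(7, -10)), -1)), 2), Mul(-7, Mul(4, Pow(Add(-3, Mul(7, -10)), -1)))), Mul(-1, Pow(Add(-11791, Mul(2, 89)), Rational(1, 2)))) = Add(Add(-2, Pow(Mul(4, Pow(Add(-3, -70), -1)), 2), Mul(-7, Mul(4, Pow(Add(-3, -70), -1)))), Mul(-1, Pow(Add(-11791, 178), Rational(1, 2)))) = Add(Add(-2, Pow(Mul(4, Pow(-73, -1)), 2), Mul(-7, Mul(4, Pow(-73, -1)))), Mul(-1, Pow(-11613, Rational(1, 2)))) = Add(Add(-2, Pow(Mul(4, Rational(-1, 73)), 2), Mul(-7, Mul(4, Rational(-1, 73)))), Mul(-1, Mul(7, I, Pow(237, Rational(1, 2))))) = Add(Add(-2, Pow(Rational(-4, 73), 2), Mul(-7, Rational(-4, 73))), Mul(-7, I, Pow(237, Rational(1, 2)))) = Add(Add(-2, Rational(16, 5329), Rational(28, 73)), Mul(-7, I, Pow(237, Rational(1, 2)))) = Add(Rational(-8598, 5329), Mul(-7, I, Pow(237, Rational(1, 2))))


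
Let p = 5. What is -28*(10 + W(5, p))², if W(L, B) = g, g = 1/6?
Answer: -26047/9 ≈ -2894.1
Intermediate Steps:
g = ⅙ ≈ 0.16667
W(L, B) = ⅙
-28*(10 + W(5, p))² = -28*(10 + ⅙)² = -28*(61/6)² = -28*3721/36 = -26047/9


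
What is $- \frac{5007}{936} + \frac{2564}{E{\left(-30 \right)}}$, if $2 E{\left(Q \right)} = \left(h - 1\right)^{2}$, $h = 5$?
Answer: $\frac{98327}{312} \approx 315.15$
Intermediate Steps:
$E{\left(Q \right)} = 8$ ($E{\left(Q \right)} = \frac{\left(5 - 1\right)^{2}}{2} = \frac{4^{2}}{2} = \frac{1}{2} \cdot 16 = 8$)
$- \frac{5007}{936} + \frac{2564}{E{\left(-30 \right)}} = - \frac{5007}{936} + \frac{2564}{8} = \left(-5007\right) \frac{1}{936} + 2564 \cdot \frac{1}{8} = - \frac{1669}{312} + \frac{641}{2} = \frac{98327}{312}$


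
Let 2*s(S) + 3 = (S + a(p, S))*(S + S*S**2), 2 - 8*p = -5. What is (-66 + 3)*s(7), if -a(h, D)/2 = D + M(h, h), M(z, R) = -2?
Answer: 66339/2 ≈ 33170.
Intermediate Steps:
p = 7/8 (p = 1/4 - 1/8*(-5) = 1/4 + 5/8 = 7/8 ≈ 0.87500)
a(h, D) = 4 - 2*D (a(h, D) = -2*(D - 2) = -2*(-2 + D) = 4 - 2*D)
s(S) = -3/2 + (4 - S)*(S + S**3)/2 (s(S) = -3/2 + ((S + (4 - 2*S))*(S + S*S**2))/2 = -3/2 + ((4 - S)*(S + S**3))/2 = -3/2 + (4 - S)*(S + S**3)/2)
(-66 + 3)*s(7) = (-66 + 3)*(-3/2 + 2*7 + 2*7**3 - 1/2*7**2 - 1/2*7**4) = -63*(-3/2 + 14 + 2*343 - 1/2*49 - 1/2*2401) = -63*(-3/2 + 14 + 686 - 49/2 - 2401/2) = -63*(-1053/2) = 66339/2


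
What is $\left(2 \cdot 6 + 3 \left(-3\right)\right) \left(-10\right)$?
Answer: $-30$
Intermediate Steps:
$\left(2 \cdot 6 + 3 \left(-3\right)\right) \left(-10\right) = \left(12 - 9\right) \left(-10\right) = 3 \left(-10\right) = -30$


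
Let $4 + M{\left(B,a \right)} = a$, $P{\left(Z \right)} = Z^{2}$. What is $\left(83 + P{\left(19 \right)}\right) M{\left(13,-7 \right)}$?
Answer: $-4884$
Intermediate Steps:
$M{\left(B,a \right)} = -4 + a$
$\left(83 + P{\left(19 \right)}\right) M{\left(13,-7 \right)} = \left(83 + 19^{2}\right) \left(-4 - 7\right) = \left(83 + 361\right) \left(-11\right) = 444 \left(-11\right) = -4884$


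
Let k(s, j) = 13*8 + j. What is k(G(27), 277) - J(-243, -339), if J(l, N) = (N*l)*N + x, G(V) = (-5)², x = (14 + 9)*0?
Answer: 27926184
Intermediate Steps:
x = 0 (x = 23*0 = 0)
G(V) = 25
J(l, N) = l*N² (J(l, N) = (N*l)*N + 0 = l*N² + 0 = l*N²)
k(s, j) = 104 + j
k(G(27), 277) - J(-243, -339) = (104 + 277) - (-243)*(-339)² = 381 - (-243)*114921 = 381 - 1*(-27925803) = 381 + 27925803 = 27926184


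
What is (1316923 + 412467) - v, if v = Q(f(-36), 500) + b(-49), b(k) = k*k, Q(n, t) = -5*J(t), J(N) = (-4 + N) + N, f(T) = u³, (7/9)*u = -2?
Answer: 1731969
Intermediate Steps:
u = -18/7 (u = (9/7)*(-2) = -18/7 ≈ -2.5714)
f(T) = -5832/343 (f(T) = (-18/7)³ = -5832/343)
J(N) = -4 + 2*N
Q(n, t) = 20 - 10*t (Q(n, t) = -5*(-4 + 2*t) = 20 - 10*t)
b(k) = k²
v = -2579 (v = (20 - 10*500) + (-49)² = (20 - 5000) + 2401 = -4980 + 2401 = -2579)
(1316923 + 412467) - v = (1316923 + 412467) - 1*(-2579) = 1729390 + 2579 = 1731969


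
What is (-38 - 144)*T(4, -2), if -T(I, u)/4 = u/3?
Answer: -1456/3 ≈ -485.33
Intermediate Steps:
T(I, u) = -4*u/3
(-38 - 144)*T(4, -2) = (-38 - 144)*(-4/3*(-2)) = -182*8/3 = -1456/3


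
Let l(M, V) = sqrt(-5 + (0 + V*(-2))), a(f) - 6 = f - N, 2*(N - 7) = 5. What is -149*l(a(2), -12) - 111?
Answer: -111 - 149*sqrt(19) ≈ -760.48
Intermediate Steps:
N = 19/2 (N = 7 + (1/2)*5 = 7 + 5/2 = 19/2 ≈ 9.5000)
a(f) = -7/2 + f (a(f) = 6 + (f - 1*19/2) = 6 + (f - 19/2) = 6 + (-19/2 + f) = -7/2 + f)
l(M, V) = sqrt(-5 - 2*V) (l(M, V) = sqrt(-5 + (0 - 2*V)) = sqrt(-5 - 2*V))
-149*l(a(2), -12) - 111 = -149*sqrt(-5 - 2*(-12)) - 111 = -149*sqrt(-5 + 24) - 111 = -149*sqrt(19) - 111 = -111 - 149*sqrt(19)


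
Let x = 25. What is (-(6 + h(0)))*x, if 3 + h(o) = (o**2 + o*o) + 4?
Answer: -175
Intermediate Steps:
h(o) = 1 + 2*o**2 (h(o) = -3 + ((o**2 + o*o) + 4) = -3 + ((o**2 + o**2) + 4) = -3 + (2*o**2 + 4) = -3 + (4 + 2*o**2) = 1 + 2*o**2)
(-(6 + h(0)))*x = -(6 + (1 + 2*0**2))*25 = -(6 + (1 + 2*0))*25 = -(6 + (1 + 0))*25 = -(6 + 1)*25 = -1*7*25 = -7*25 = -175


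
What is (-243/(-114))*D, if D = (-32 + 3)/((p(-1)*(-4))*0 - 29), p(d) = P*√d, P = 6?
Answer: 81/38 ≈ 2.1316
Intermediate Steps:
p(d) = 6*√d
D = 1 (D = (-32 + 3)/(((6*√(-1))*(-4))*0 - 29) = -29/(((6*I)*(-4))*0 - 29) = -29/(-24*I*0 - 29) = -29/(0 - 29) = -29/(-29) = -29*(-1/29) = 1)
(-243/(-114))*D = -243/(-114)*1 = -243*(-1/114)*1 = (81/38)*1 = 81/38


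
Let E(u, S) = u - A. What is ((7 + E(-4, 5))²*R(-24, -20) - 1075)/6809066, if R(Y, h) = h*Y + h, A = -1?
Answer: 6285/6809066 ≈ 0.00092303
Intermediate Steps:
E(u, S) = 1 + u (E(u, S) = u - 1*(-1) = u + 1 = 1 + u)
R(Y, h) = h + Y*h (R(Y, h) = Y*h + h = h + Y*h)
((7 + E(-4, 5))²*R(-24, -20) - 1075)/6809066 = ((7 + (1 - 4))²*(-20*(1 - 24)) - 1075)/6809066 = ((7 - 3)²*(-20*(-23)) - 1075)*(1/6809066) = (4²*460 - 1075)*(1/6809066) = (16*460 - 1075)*(1/6809066) = (7360 - 1075)*(1/6809066) = 6285*(1/6809066) = 6285/6809066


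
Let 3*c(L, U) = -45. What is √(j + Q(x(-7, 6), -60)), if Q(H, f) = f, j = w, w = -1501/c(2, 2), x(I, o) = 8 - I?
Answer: √9015/15 ≈ 6.3298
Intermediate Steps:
c(L, U) = -15 (c(L, U) = (⅓)*(-45) = -15)
w = 1501/15 (w = -1501/(-15) = -1501*(-1/15) = 1501/15 ≈ 100.07)
j = 1501/15 ≈ 100.07
√(j + Q(x(-7, 6), -60)) = √(1501/15 - 60) = √(601/15) = √9015/15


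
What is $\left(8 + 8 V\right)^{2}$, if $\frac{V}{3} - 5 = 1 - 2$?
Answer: $10816$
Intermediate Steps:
$V = 12$ ($V = 15 + 3 \left(1 - 2\right) = 15 + 3 \left(-1\right) = 15 - 3 = 12$)
$\left(8 + 8 V\right)^{2} = \left(8 + 8 \cdot 12\right)^{2} = \left(8 + 96\right)^{2} = 104^{2} = 10816$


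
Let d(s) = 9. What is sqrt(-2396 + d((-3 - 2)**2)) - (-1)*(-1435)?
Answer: -1435 + I*sqrt(2387) ≈ -1435.0 + 48.857*I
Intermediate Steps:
sqrt(-2396 + d((-3 - 2)**2)) - (-1)*(-1435) = sqrt(-2396 + 9) - (-1)*(-1435) = sqrt(-2387) - 1*1435 = I*sqrt(2387) - 1435 = -1435 + I*sqrt(2387)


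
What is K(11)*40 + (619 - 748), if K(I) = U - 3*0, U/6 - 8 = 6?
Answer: 3231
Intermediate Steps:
U = 84 (U = 48 + 6*6 = 48 + 36 = 84)
K(I) = 84 (K(I) = 84 - 3*0 = 84 + 0 = 84)
K(11)*40 + (619 - 748) = 84*40 + (619 - 748) = 3360 - 129 = 3231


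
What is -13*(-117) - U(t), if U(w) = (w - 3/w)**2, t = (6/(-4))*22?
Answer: 52997/121 ≈ 437.99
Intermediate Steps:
t = -33 (t = (6*(-1/4))*22 = -3/2*22 = -33)
-13*(-117) - U(t) = -13*(-117) - (-3 + (-33)**2)**2/(-33)**2 = 1521 - (-3 + 1089)**2/1089 = 1521 - 1086**2/1089 = 1521 - 1179396/1089 = 1521 - 1*131044/121 = 1521 - 131044/121 = 52997/121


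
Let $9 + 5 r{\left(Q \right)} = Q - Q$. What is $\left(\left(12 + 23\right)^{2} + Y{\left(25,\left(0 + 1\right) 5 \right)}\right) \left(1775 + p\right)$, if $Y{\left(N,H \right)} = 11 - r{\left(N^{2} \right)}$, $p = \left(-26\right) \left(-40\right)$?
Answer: $3484407$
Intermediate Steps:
$p = 1040$
$r{\left(Q \right)} = - \frac{9}{5}$ ($r{\left(Q \right)} = - \frac{9}{5} + \frac{Q - Q}{5} = - \frac{9}{5} + \frac{1}{5} \cdot 0 = - \frac{9}{5} + 0 = - \frac{9}{5}$)
$Y{\left(N,H \right)} = \frac{64}{5}$ ($Y{\left(N,H \right)} = 11 - - \frac{9}{5} = 11 + \frac{9}{5} = \frac{64}{5}$)
$\left(\left(12 + 23\right)^{2} + Y{\left(25,\left(0 + 1\right) 5 \right)}\right) \left(1775 + p\right) = \left(\left(12 + 23\right)^{2} + \frac{64}{5}\right) \left(1775 + 1040\right) = \left(35^{2} + \frac{64}{5}\right) 2815 = \left(1225 + \frac{64}{5}\right) 2815 = \frac{6189}{5} \cdot 2815 = 3484407$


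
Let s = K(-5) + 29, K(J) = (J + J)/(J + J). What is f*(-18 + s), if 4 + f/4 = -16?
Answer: -960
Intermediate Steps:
f = -80 (f = -16 + 4*(-16) = -16 - 64 = -80)
K(J) = 1 (K(J) = (2*J)/((2*J)) = (2*J)*(1/(2*J)) = 1)
s = 30 (s = 1 + 29 = 30)
f*(-18 + s) = -80*(-18 + 30) = -80*12 = -960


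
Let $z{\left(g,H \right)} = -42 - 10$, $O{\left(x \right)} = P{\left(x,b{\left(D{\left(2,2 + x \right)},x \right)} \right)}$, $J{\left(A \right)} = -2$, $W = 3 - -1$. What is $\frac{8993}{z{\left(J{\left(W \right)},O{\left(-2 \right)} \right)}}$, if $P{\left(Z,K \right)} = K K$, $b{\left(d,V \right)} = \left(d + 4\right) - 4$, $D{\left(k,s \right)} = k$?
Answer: $- \frac{8993}{52} \approx -172.94$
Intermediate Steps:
$W = 4$ ($W = 3 + 1 = 4$)
$b{\left(d,V \right)} = d$ ($b{\left(d,V \right)} = \left(4 + d\right) - 4 = d$)
$P{\left(Z,K \right)} = K^{2}$
$O{\left(x \right)} = 4$ ($O{\left(x \right)} = 2^{2} = 4$)
$z{\left(g,H \right)} = -52$
$\frac{8993}{z{\left(J{\left(W \right)},O{\left(-2 \right)} \right)}} = \frac{8993}{-52} = 8993 \left(- \frac{1}{52}\right) = - \frac{8993}{52}$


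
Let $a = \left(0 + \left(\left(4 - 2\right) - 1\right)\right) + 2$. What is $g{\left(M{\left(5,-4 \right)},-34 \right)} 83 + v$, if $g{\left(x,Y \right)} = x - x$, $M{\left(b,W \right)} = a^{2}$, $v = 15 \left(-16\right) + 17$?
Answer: $-223$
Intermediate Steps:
$v = -223$ ($v = -240 + 17 = -223$)
$a = 3$ ($a = \left(0 + \left(2 - 1\right)\right) + 2 = \left(0 + 1\right) + 2 = 1 + 2 = 3$)
$M{\left(b,W \right)} = 9$ ($M{\left(b,W \right)} = 3^{2} = 9$)
$g{\left(x,Y \right)} = 0$
$g{\left(M{\left(5,-4 \right)},-34 \right)} 83 + v = 0 \cdot 83 - 223 = 0 - 223 = -223$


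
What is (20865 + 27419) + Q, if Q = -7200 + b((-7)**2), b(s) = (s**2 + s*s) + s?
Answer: 45935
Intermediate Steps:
b(s) = s + 2*s**2 (b(s) = (s**2 + s**2) + s = 2*s**2 + s = s + 2*s**2)
Q = -2349 (Q = -7200 + (-7)**2*(1 + 2*(-7)**2) = -7200 + 49*(1 + 2*49) = -7200 + 49*(1 + 98) = -7200 + 49*99 = -7200 + 4851 = -2349)
(20865 + 27419) + Q = (20865 + 27419) - 2349 = 48284 - 2349 = 45935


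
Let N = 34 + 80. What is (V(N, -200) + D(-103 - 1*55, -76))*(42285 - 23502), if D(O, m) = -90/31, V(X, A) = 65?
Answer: 36157275/31 ≈ 1.1664e+6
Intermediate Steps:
N = 114
D(O, m) = -90/31 (D(O, m) = -90*1/31 = -90/31)
(V(N, -200) + D(-103 - 1*55, -76))*(42285 - 23502) = (65 - 90/31)*(42285 - 23502) = (1925/31)*18783 = 36157275/31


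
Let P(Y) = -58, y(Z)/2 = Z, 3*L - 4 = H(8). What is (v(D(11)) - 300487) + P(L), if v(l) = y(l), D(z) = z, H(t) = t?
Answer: -300523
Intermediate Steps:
L = 4 (L = 4/3 + (⅓)*8 = 4/3 + 8/3 = 4)
y(Z) = 2*Z
v(l) = 2*l
(v(D(11)) - 300487) + P(L) = (2*11 - 300487) - 58 = (22 - 300487) - 58 = -300465 - 58 = -300523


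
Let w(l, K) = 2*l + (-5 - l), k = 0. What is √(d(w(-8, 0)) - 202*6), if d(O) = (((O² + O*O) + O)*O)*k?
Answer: 2*I*√303 ≈ 34.814*I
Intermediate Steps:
w(l, K) = -5 + l
d(O) = 0 (d(O) = (((O² + O*O) + O)*O)*0 = (((O² + O²) + O)*O)*0 = ((2*O² + O)*O)*0 = ((O + 2*O²)*O)*0 = (O*(O + 2*O²))*0 = 0)
√(d(w(-8, 0)) - 202*6) = √(0 - 202*6) = √(0 - 1212) = √(-1212) = 2*I*√303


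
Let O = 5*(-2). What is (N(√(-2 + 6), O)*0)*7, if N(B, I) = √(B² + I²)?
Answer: 0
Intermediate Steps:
O = -10
(N(√(-2 + 6), O)*0)*7 = (√((√(-2 + 6))² + (-10)²)*0)*7 = (√((√4)² + 100)*0)*7 = (√(2² + 100)*0)*7 = (√(4 + 100)*0)*7 = (√104*0)*7 = ((2*√26)*0)*7 = 0*7 = 0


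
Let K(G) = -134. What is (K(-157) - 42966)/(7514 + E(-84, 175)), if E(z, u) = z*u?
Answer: 21550/3593 ≈ 5.9978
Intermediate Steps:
E(z, u) = u*z
(K(-157) - 42966)/(7514 + E(-84, 175)) = (-134 - 42966)/(7514 + 175*(-84)) = -43100/(7514 - 14700) = -43100/(-7186) = -43100*(-1/7186) = 21550/3593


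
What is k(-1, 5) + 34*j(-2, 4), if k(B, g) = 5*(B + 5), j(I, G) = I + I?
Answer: -116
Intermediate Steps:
j(I, G) = 2*I
k(B, g) = 25 + 5*B (k(B, g) = 5*(5 + B) = 25 + 5*B)
k(-1, 5) + 34*j(-2, 4) = (25 + 5*(-1)) + 34*(2*(-2)) = (25 - 5) + 34*(-4) = 20 - 136 = -116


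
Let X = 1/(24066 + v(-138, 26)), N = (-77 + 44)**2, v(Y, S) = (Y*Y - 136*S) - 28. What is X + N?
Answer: 43065595/39546 ≈ 1089.0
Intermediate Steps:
v(Y, S) = -28 + Y**2 - 136*S (v(Y, S) = (Y**2 - 136*S) - 28 = -28 + Y**2 - 136*S)
N = 1089 (N = (-33)**2 = 1089)
X = 1/39546 (X = 1/(24066 + (-28 + (-138)**2 - 136*26)) = 1/(24066 + (-28 + 19044 - 3536)) = 1/(24066 + 15480) = 1/39546 ≈ 2.5287e-5)
X + N = 1/39546 + 1089 = 43065595/39546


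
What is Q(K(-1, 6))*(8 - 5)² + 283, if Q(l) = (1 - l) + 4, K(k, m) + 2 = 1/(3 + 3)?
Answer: 689/2 ≈ 344.50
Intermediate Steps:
K(k, m) = -11/6 (K(k, m) = -2 + 1/(3 + 3) = -2 + 1/6 = -2 + ⅙ = -11/6)
Q(l) = 5 - l
Q(K(-1, 6))*(8 - 5)² + 283 = (5 - 1*(-11/6))*(8 - 5)² + 283 = (5 + 11/6)*3² + 283 = (41/6)*9 + 283 = 123/2 + 283 = 689/2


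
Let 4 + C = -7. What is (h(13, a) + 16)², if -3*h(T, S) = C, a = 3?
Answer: 3481/9 ≈ 386.78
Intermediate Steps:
C = -11 (C = -4 - 7 = -11)
h(T, S) = 11/3 (h(T, S) = -⅓*(-11) = 11/3)
(h(13, a) + 16)² = (11/3 + 16)² = (59/3)² = 3481/9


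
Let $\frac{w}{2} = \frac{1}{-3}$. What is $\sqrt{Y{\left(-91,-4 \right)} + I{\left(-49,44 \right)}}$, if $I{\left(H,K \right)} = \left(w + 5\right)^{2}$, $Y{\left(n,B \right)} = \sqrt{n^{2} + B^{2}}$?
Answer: $\frac{\sqrt{169 + 9 \sqrt{8297}}}{3} \approx 10.482$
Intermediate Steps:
$w = - \frac{2}{3}$ ($w = \frac{2}{-3} = 2 \left(- \frac{1}{3}\right) = - \frac{2}{3} \approx -0.66667$)
$Y{\left(n,B \right)} = \sqrt{B^{2} + n^{2}}$
$I{\left(H,K \right)} = \frac{169}{9}$ ($I{\left(H,K \right)} = \left(- \frac{2}{3} + 5\right)^{2} = \left(\frac{13}{3}\right)^{2} = \frac{169}{9}$)
$\sqrt{Y{\left(-91,-4 \right)} + I{\left(-49,44 \right)}} = \sqrt{\sqrt{\left(-4\right)^{2} + \left(-91\right)^{2}} + \frac{169}{9}} = \sqrt{\sqrt{16 + 8281} + \frac{169}{9}} = \sqrt{\sqrt{8297} + \frac{169}{9}} = \sqrt{\frac{169}{9} + \sqrt{8297}}$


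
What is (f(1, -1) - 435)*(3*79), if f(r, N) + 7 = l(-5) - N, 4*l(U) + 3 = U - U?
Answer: -418779/4 ≈ -1.0469e+5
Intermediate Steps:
l(U) = -¾ (l(U) = -¾ + (U - U)/4 = -¾ + (¼)*0 = -¾ + 0 = -¾)
f(r, N) = -31/4 - N (f(r, N) = -7 + (-¾ - N) = -31/4 - N)
(f(1, -1) - 435)*(3*79) = ((-31/4 - 1*(-1)) - 435)*(3*79) = ((-31/4 + 1) - 435)*237 = (-27/4 - 435)*237 = -1767/4*237 = -418779/4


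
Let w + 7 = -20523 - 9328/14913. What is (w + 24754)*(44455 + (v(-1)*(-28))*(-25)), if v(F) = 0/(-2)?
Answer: 2799917444720/14913 ≈ 1.8775e+8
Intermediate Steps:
v(F) = 0 (v(F) = 0*(-½) = 0)
w = -306173218/14913 (w = -7 + (-20523 - 9328/14913) = -7 - 306068827/14913 = -306173218/14913 ≈ -20531.)
(w + 24754)*(44455 + (v(-1)*(-28))*(-25)) = (-306173218/14913 + 24754)*(44455 + (0*(-28))*(-25)) = 62983184*(44455 + 0*(-25))/14913 = 62983184*(44455 + 0)/14913 = (62983184/14913)*44455 = 2799917444720/14913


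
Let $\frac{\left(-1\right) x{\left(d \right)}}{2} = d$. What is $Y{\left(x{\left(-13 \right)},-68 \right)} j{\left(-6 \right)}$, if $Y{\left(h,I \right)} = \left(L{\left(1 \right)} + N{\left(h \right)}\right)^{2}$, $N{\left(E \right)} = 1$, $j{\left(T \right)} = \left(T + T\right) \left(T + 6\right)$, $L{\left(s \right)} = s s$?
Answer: $0$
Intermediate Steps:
$x{\left(d \right)} = - 2 d$
$L{\left(s \right)} = s^{2}$
$j{\left(T \right)} = 2 T \left(6 + T\right)$
$Y{\left(h,I \right)} = 4$ ($Y{\left(h,I \right)} = \left(1^{2} + 1\right)^{2} = \left(1 + 1\right)^{2} = 2^{2} = 4$)
$Y{\left(x{\left(-13 \right)},-68 \right)} j{\left(-6 \right)} = 4 \cdot 2 \left(-6\right) \left(6 - 6\right) = 4 \cdot 2 \left(-6\right) 0 = 4 \cdot 0 = 0$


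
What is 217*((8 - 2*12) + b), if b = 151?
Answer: 29295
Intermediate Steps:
217*((8 - 2*12) + b) = 217*((8 - 2*12) + 151) = 217*((8 - 24) + 151) = 217*(-16 + 151) = 217*135 = 29295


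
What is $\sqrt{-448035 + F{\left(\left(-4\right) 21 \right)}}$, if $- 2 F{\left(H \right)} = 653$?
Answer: $\frac{i \sqrt{1793446}}{2} \approx 669.6 i$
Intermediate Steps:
$F{\left(H \right)} = - \frac{653}{2}$ ($F{\left(H \right)} = \left(- \frac{1}{2}\right) 653 = - \frac{653}{2}$)
$\sqrt{-448035 + F{\left(\left(-4\right) 21 \right)}} = \sqrt{-448035 - \frac{653}{2}} = \sqrt{- \frac{896723}{2}} = \frac{i \sqrt{1793446}}{2}$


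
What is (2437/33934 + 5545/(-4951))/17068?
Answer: -176098443/2867547469912 ≈ -6.1411e-5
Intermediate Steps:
(2437/33934 + 5545/(-4951))/17068 = (2437*(1/33934) + 5545*(-1/4951))*(1/17068) = (2437/33934 - 5545/4951)*(1/17068) = -176098443/168007234*1/17068 = -176098443/2867547469912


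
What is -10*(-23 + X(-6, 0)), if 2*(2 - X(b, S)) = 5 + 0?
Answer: 235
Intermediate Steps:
X(b, S) = -½ (X(b, S) = 2 - (5 + 0)/2 = 2 - ½*5 = 2 - 5/2 = -½)
-10*(-23 + X(-6, 0)) = -10*(-23 - ½) = -10*(-47/2) = 235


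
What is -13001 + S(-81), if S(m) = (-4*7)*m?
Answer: -10733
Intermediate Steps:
S(m) = -28*m
-13001 + S(-81) = -13001 - 28*(-81) = -13001 + 2268 = -10733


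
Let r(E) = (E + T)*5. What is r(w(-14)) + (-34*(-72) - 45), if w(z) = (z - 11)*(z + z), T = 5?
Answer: 5928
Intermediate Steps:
w(z) = 2*z*(-11 + z) (w(z) = (-11 + z)*(2*z) = 2*z*(-11 + z))
r(E) = 25 + 5*E (r(E) = (E + 5)*5 = (5 + E)*5 = 25 + 5*E)
r(w(-14)) + (-34*(-72) - 45) = (25 + 5*(2*(-14)*(-11 - 14))) + (-34*(-72) - 45) = (25 + 5*(2*(-14)*(-25))) + (2448 - 45) = (25 + 5*700) + 2403 = (25 + 3500) + 2403 = 3525 + 2403 = 5928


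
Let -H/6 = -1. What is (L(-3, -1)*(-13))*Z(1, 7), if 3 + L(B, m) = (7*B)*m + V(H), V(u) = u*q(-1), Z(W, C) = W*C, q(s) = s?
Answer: -1092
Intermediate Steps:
H = 6 (H = -6*(-1) = 6)
Z(W, C) = C*W
V(u) = -u (V(u) = u*(-1) = -u)
L(B, m) = -9 + 7*B*m (L(B, m) = -3 + ((7*B)*m - 1*6) = -3 + (7*B*m - 6) = -3 + (-6 + 7*B*m) = -9 + 7*B*m)
(L(-3, -1)*(-13))*Z(1, 7) = ((-9 + 7*(-3)*(-1))*(-13))*(7*1) = ((-9 + 21)*(-13))*7 = (12*(-13))*7 = -156*7 = -1092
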